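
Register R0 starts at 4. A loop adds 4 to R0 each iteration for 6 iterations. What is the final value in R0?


Starting value: R0 = 4
  Iter 1: R0 = 4 + 4 = 8
  Iter 2: R0 = 8 + 4 = 12
  Iter 3: R0 = 12 + 4 = 16
  Iter 4: R0 = 16 + 4 = 20
  Iter 5: R0 = 20 + 4 = 24
  Iter 6: R0 = 24 + 4 = 28
Final: R0 = 28

28


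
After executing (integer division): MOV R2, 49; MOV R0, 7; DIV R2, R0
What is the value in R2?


Register state trace:
  MOV R2, 49  → R2 = 49
  MOV R0, 7  → R0 = 7
  DIV R2, R0  → R2 = 49 // 7 = 7
Final: R2 = 7

7


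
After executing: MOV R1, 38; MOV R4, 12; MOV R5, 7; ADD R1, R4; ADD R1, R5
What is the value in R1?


Register state trace:
  MOV R1, 38  → R1 = 38
  MOV R4, 12  → R4 = 12
  MOV R5, 7  → R5 = 7
  ADD R1, R4  → R1 = 38 + 12 = 50
  ADD R1, R5  → R1 = 50 + 7 = 57
Final: R1 = 57

57


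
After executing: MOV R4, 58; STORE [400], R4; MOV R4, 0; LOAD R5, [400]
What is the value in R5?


Register and memory trace:
  MOV R4, 58  → R4 = 58
  STORE [400], R4  → mem[400] = 58
  MOV R4, 0  → R4 = 0
  LOAD R5, [400]  → R5 = mem[400] = 58
Final: R5 = 58

58


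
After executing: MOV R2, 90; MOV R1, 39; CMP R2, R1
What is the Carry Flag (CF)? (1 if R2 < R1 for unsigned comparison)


Register state trace:
  MOV R2, 90  → R2 = 90
  MOV R1, 39  → R1 = 39
  CMP R2, R1  → unsigned 90 - 39: no borrow
  90 >= 39, so CF = 0
CF = 0

0


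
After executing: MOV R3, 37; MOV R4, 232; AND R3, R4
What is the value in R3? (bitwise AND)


Register state trace:
  MOV R3, 37  → R3 = 37 (0b00100101)
  MOV R4, 232  → R4 = 232 (0b11101000)
  AND R3, R4  → R3 = 37 AND 232 = 32 (0b00100000)
Final: R3 = 32

32


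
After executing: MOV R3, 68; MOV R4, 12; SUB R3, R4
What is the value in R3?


Register state trace:
  MOV R3, 68  → R3 = 68
  MOV R4, 12  → R4 = 12
  SUB R3, R4  → R3 = 68 - 12 = 56
Final: R3 = 56

56


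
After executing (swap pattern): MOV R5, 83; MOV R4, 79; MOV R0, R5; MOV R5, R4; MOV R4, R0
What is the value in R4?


Register state trace (swap pattern):
  MOV R5, 83  → R5 = 83
  MOV R4, 79  → R4 = 79
  MOV R0, R5  → R0 = 83  (save R5)
  MOV R5, R4  → R5 = 79  (R5 gets R4's value)
  MOV R4, R0  → R4 = 83  (R4 gets saved value)
Final: R4 = 83

83


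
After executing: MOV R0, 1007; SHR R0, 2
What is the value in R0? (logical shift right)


Register state trace:
  MOV R0, 1007  → R0 = 1007
  SHR R0, 2  → R0 = 1007 >> 2 = 1007 // 2^2 = 251
Final: R0 = 251

251


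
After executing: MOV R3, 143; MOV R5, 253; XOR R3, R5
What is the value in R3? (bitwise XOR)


Register state trace:
  MOV R3, 143  → R3 = 143 (0b10001111)
  MOV R5, 253  → R5 = 253 (0b11111101)
  XOR R3, R5  → R3 = 143 XOR 253 = 114 (0b01110010)
Final: R3 = 114

114


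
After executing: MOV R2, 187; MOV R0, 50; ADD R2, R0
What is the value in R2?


Register state trace:
  MOV R2, 187  → R2 = 187
  MOV R0, 50  → R0 = 50
  ADD R2, R0  → R2 = 187 + 50 = 237
Final: R2 = 237

237


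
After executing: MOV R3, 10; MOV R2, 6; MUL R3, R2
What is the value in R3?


Register state trace:
  MOV R3, 10  → R3 = 10
  MOV R2, 6  → R2 = 6
  MUL R3, R2  → R3 = 10 * 6 = 60
Final: R3 = 60

60


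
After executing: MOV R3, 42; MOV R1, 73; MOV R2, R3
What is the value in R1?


Register state trace:
  MOV R3, 42  → R3 = 42
  MOV R1, 73  → R1 = 73
  MOV R2, R3  → R2 = 42
Final: R1 = 73

73


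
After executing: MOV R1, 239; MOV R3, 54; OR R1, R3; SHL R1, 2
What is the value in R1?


Register state trace:
  MOV R1, 239  → R1 = 239 (0b11101111)
  MOV R3, 54  → R3 = 54 (0b00110110)
  OR R1, R3  → R1 = 239 OR 54 = 255 (0b11111111)
  SHL R1, 2  → R1 = 255 << 2 = 1020
Final: R1 = 1020

1020


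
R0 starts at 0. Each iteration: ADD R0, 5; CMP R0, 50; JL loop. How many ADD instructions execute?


Loop trace (R0 starts at 0, target 50, step 5):
  ADD #1: R0 = 0 + 5 = 5  → 5 < 50, loop
  ADD #2: R0 = 5 + 5 = 10  → 10 < 50, loop
  ADD #3: R0 = 10 + 5 = 15  → 15 < 50, loop
  ADD #4: R0 = 15 + 5 = 20  → 20 < 50, loop
  ADD #5: R0 = 20 + 5 = 25  → 25 < 50, loop
  ADD #6: R0 = 25 + 5 = 30  → 30 < 50, loop
  ADD #7: R0 = 30 + 5 = 35  → 35 < 50, loop
  ADD #8: R0 = 35 + 5 = 40  → 40 < 50, loop
  ADD #9: R0 = 40 + 5 = 45  → 45 < 50, loop
  ADD #10: R0 = 45 + 5 = 50  → 50 >= 50, exit
Total ADD instructions: 10

10


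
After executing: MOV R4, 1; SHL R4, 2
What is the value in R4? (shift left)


Register state trace:
  MOV R4, 1  → R4 = 1
  SHL R4, 2  → R4 = 1 << 2 = 1 * 2^2 = 4
Final: R4 = 4

4


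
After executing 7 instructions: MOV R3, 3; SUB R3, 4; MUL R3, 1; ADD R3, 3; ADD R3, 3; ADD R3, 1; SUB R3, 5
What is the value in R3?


Register state trace:
  MOV R3, 3  → R3 = 3
  SUB R3, 4  → R3 = 3 - 4 = -1
  MUL R3, 1  → R3 = -1 * 1 = -1
  ADD R3, 3  → R3 = -1 + 3 = 2
  ADD R3, 3  → R3 = 2 + 3 = 5
  ADD R3, 1  → R3 = 5 + 1 = 6
  SUB R3, 5  → R3 = 6 - 5 = 1
Final: R3 = 1

1


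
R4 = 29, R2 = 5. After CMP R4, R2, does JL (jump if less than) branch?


Trace:
  R4 = 29, R2 = 5
  CMP R4, R2  → compares 29 vs 5
  JL checks: is 29 less than 5?
  29 > 5, so condition is false
Branch taken: No

No


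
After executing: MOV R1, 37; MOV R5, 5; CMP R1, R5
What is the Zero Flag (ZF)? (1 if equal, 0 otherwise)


Register state trace:
  MOV R1, 37  → R1 = 37
  MOV R5, 5  → R5 = 5
  CMP R1, R5  → computes 37 - 5 = 32
  Result is nonzero, so values are not equal
ZF = 0

0


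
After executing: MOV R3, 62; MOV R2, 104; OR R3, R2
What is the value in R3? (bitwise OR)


Register state trace:
  MOV R3, 62  → R3 = 62 (0b00111110)
  MOV R2, 104  → R2 = 104 (0b01101000)
  OR R3, R2   → R3 = 62 OR 104 = 126 (0b01111110)
Final: R3 = 126

126


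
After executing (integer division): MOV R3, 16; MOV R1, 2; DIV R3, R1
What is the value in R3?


Register state trace:
  MOV R3, 16  → R3 = 16
  MOV R1, 2  → R1 = 2
  DIV R3, R1  → R3 = 16 // 2 = 8
Final: R3 = 8

8


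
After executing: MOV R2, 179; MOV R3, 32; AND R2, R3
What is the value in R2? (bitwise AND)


Register state trace:
  MOV R2, 179  → R2 = 179 (0b10110011)
  MOV R3, 32  → R3 = 32 (0b00100000)
  AND R2, R3  → R2 = 179 AND 32 = 32 (0b00100000)
Final: R2 = 32

32


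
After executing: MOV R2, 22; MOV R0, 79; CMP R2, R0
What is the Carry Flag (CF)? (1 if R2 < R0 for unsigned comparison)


Register state trace:
  MOV R2, 22  → R2 = 22
  MOV R0, 79  → R0 = 79
  CMP R2, R0  → unsigned 22 - 79: borrow occurs
  22 < 79, so CF = 1
CF = 1

1


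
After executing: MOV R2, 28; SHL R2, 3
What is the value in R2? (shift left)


Register state trace:
  MOV R2, 28  → R2 = 28
  SHL R2, 3  → R2 = 28 << 3 = 28 * 2^3 = 224
Final: R2 = 224

224


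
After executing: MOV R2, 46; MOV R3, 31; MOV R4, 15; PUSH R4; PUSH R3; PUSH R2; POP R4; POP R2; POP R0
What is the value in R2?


Stack trace (top is rightmost):
  MOV R2, 46  → R2 = 46
  MOV R3, 31  → R3 = 31
  MOV R4, 15  → R4 = 15
  PUSH R4  → stack: [15]
  PUSH R3  → stack: [15, 31]
  PUSH R2  → stack: [15, 31, 46]
  POP R4  → R4 = 46, stack: [15, 31]
  POP R2  → R2 = 31, stack: [15]
  POP R0  → R0 = 15, stack: []
Final: R2 = 31

31


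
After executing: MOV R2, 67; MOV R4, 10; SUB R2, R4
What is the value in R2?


Register state trace:
  MOV R2, 67  → R2 = 67
  MOV R4, 10  → R4 = 10
  SUB R2, R4  → R2 = 67 - 10 = 57
Final: R2 = 57

57


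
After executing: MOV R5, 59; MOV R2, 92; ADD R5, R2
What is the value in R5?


Register state trace:
  MOV R5, 59  → R5 = 59
  MOV R2, 92  → R2 = 92
  ADD R5, R2  → R5 = 59 + 92 = 151
Final: R5 = 151

151


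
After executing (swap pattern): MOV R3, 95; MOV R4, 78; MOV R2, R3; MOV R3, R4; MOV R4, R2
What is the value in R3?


Register state trace (swap pattern):
  MOV R3, 95  → R3 = 95
  MOV R4, 78  → R4 = 78
  MOV R2, R3  → R2 = 95  (save R3)
  MOV R3, R4  → R3 = 78  (R3 gets R4's value)
  MOV R4, R2  → R4 = 95  (R4 gets saved value)
Final: R3 = 78

78


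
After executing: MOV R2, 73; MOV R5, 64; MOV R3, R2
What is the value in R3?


Register state trace:
  MOV R2, 73  → R2 = 73
  MOV R5, 64  → R5 = 64
  MOV R3, R2  → R3 = 73
Final: R3 = 73

73


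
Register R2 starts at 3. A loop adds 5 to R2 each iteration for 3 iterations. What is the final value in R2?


Starting value: R2 = 3
  Iter 1: R2 = 3 + 5 = 8
  Iter 2: R2 = 8 + 5 = 13
  Iter 3: R2 = 13 + 5 = 18
Final: R2 = 18

18


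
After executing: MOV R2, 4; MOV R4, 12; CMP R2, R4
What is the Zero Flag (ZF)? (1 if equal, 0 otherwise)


Register state trace:
  MOV R2, 4  → R2 = 4
  MOV R4, 12  → R4 = 12
  CMP R2, R4  → computes 4 - 12 = -8
  Result is nonzero, so values are not equal
ZF = 0

0


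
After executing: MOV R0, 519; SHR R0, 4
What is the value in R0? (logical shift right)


Register state trace:
  MOV R0, 519  → R0 = 519
  SHR R0, 4  → R0 = 519 >> 4 = 519 // 2^4 = 32
Final: R0 = 32

32


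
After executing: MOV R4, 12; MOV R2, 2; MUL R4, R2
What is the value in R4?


Register state trace:
  MOV R4, 12  → R4 = 12
  MOV R2, 2  → R2 = 2
  MUL R4, R2  → R4 = 12 * 2 = 24
Final: R4 = 24

24


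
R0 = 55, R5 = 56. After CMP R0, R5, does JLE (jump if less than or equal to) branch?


Trace:
  R0 = 55, R5 = 56
  CMP R0, R5  → compares 55 vs 56
  JLE checks: is 55 less than or equal to 56?
  55 < 56, so condition is true
Branch taken: Yes

Yes


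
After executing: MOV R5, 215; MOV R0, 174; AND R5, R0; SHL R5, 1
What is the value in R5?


Register state trace:
  MOV R5, 215  → R5 = 215 (0b11010111)
  MOV R0, 174  → R0 = 174 (0b10101110)
  AND R5, R0  → R5 = 215 AND 174 = 134 (0b10000110)
  SHL R5, 1  → R5 = 134 << 1 = 268
Final: R5 = 268

268


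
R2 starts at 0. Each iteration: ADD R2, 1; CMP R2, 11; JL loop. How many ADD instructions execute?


Loop trace (R2 starts at 0, target 11, step 1):
  ADD #1: R2 = 0 + 1 = 1  → 1 < 11, loop
  ADD #2: R2 = 1 + 1 = 2  → 2 < 11, loop
  ADD #3: R2 = 2 + 1 = 3  → 3 < 11, loop
  ADD #4: R2 = 3 + 1 = 4  → 4 < 11, loop
  ADD #5: R2 = 4 + 1 = 5  → 5 < 11, loop
  ADD #6: R2 = 5 + 1 = 6  → 6 < 11, loop
  ADD #7: R2 = 6 + 1 = 7  → 7 < 11, loop
  ADD #8: R2 = 7 + 1 = 8  → 8 < 11, loop
  ADD #9: R2 = 8 + 1 = 9  → 9 < 11, loop
  ADD #10: R2 = 9 + 1 = 10  → 10 < 11, loop
  ADD #11: R2 = 10 + 1 = 11  → 11 >= 11, exit
Total ADD instructions: 11

11


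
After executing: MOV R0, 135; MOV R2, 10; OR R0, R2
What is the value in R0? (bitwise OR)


Register state trace:
  MOV R0, 135  → R0 = 135 (0b10000111)
  MOV R2, 10  → R2 = 10 (0b00001010)
  OR R0, R2   → R0 = 135 OR 10 = 143 (0b10001111)
Final: R0 = 143

143


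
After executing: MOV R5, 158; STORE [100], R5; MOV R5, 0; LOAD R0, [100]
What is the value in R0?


Register and memory trace:
  MOV R5, 158  → R5 = 158
  STORE [100], R5  → mem[100] = 158
  MOV R5, 0  → R5 = 0
  LOAD R0, [100]  → R0 = mem[100] = 158
Final: R0 = 158

158


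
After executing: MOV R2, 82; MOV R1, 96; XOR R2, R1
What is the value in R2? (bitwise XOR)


Register state trace:
  MOV R2, 82  → R2 = 82 (0b01010010)
  MOV R1, 96  → R1 = 96 (0b01100000)
  XOR R2, R1  → R2 = 82 XOR 96 = 50 (0b00110010)
Final: R2 = 50

50


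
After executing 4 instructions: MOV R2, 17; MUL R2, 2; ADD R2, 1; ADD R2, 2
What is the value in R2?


Register state trace:
  MOV R2, 17  → R2 = 17
  MUL R2, 2  → R2 = 17 * 2 = 34
  ADD R2, 1  → R2 = 34 + 1 = 35
  ADD R2, 2  → R2 = 35 + 2 = 37
Final: R2 = 37

37


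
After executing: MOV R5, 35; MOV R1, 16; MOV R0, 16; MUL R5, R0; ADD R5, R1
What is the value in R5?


Register state trace:
  MOV R5, 35  → R5 = 35
  MOV R1, 16  → R1 = 16
  MOV R0, 16  → R0 = 16
  MUL R5, R0  → R5 = 35 * 16 = 560
  ADD R5, R1  → R5 = 560 + 16 = 576
Final: R5 = 576

576


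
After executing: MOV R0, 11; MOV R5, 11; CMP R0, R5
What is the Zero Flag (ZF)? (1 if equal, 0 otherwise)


Register state trace:
  MOV R0, 11  → R0 = 11
  MOV R5, 11  → R5 = 11
  CMP R0, R5  → computes 11 - 11 = 0
  Result is zero, so values are equal
ZF = 1

1


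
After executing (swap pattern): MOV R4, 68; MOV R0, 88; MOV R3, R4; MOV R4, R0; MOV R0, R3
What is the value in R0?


Register state trace (swap pattern):
  MOV R4, 68  → R4 = 68
  MOV R0, 88  → R0 = 88
  MOV R3, R4  → R3 = 68  (save R4)
  MOV R4, R0  → R4 = 88  (R4 gets R0's value)
  MOV R0, R3  → R0 = 68  (R0 gets saved value)
Final: R0 = 68

68


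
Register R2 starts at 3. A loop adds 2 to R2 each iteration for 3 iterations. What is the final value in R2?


Starting value: R2 = 3
  Iter 1: R2 = 3 + 2 = 5
  Iter 2: R2 = 5 + 2 = 7
  Iter 3: R2 = 7 + 2 = 9
Final: R2 = 9

9


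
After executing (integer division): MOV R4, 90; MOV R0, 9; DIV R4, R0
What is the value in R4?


Register state trace:
  MOV R4, 90  → R4 = 90
  MOV R0, 9  → R0 = 9
  DIV R4, R0  → R4 = 90 // 9 = 10
Final: R4 = 10

10


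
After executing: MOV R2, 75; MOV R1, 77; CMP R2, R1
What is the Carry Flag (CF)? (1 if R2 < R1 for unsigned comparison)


Register state trace:
  MOV R2, 75  → R2 = 75
  MOV R1, 77  → R1 = 77
  CMP R2, R1  → unsigned 75 - 77: borrow occurs
  75 < 77, so CF = 1
CF = 1

1


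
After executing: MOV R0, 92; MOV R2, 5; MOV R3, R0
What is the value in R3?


Register state trace:
  MOV R0, 92  → R0 = 92
  MOV R2, 5  → R2 = 5
  MOV R3, R0  → R3 = 92
Final: R3 = 92

92


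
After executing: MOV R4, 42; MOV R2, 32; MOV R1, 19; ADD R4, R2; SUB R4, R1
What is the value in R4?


Register state trace:
  MOV R4, 42  → R4 = 42
  MOV R2, 32  → R2 = 32
  MOV R1, 19  → R1 = 19
  ADD R4, R2  → R4 = 42 + 32 = 74
  SUB R4, R1  → R4 = 74 - 19 = 55
Final: R4 = 55

55


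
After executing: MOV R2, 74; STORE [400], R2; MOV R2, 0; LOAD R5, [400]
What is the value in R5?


Register and memory trace:
  MOV R2, 74  → R2 = 74
  STORE [400], R2  → mem[400] = 74
  MOV R2, 0  → R2 = 0
  LOAD R5, [400]  → R5 = mem[400] = 74
Final: R5 = 74

74


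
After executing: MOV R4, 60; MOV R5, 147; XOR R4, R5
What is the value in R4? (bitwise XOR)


Register state trace:
  MOV R4, 60  → R4 = 60 (0b00111100)
  MOV R5, 147  → R5 = 147 (0b10010011)
  XOR R4, R5  → R4 = 60 XOR 147 = 175 (0b10101111)
Final: R4 = 175

175


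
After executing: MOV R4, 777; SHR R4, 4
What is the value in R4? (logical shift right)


Register state trace:
  MOV R4, 777  → R4 = 777
  SHR R4, 4  → R4 = 777 >> 4 = 777 // 2^4 = 48
Final: R4 = 48

48


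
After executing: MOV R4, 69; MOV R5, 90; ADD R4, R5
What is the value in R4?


Register state trace:
  MOV R4, 69  → R4 = 69
  MOV R5, 90  → R5 = 90
  ADD R4, R5  → R4 = 69 + 90 = 159
Final: R4 = 159

159


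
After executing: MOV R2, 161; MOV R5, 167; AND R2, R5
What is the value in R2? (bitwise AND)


Register state trace:
  MOV R2, 161  → R2 = 161 (0b10100001)
  MOV R5, 167  → R5 = 167 (0b10100111)
  AND R2, R5  → R2 = 161 AND 167 = 161 (0b10100001)
Final: R2 = 161

161


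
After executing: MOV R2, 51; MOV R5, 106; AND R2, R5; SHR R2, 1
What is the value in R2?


Register state trace:
  MOV R2, 51  → R2 = 51 (0b00110011)
  MOV R5, 106  → R5 = 106 (0b01101010)
  AND R2, R5  → R2 = 51 AND 106 = 34 (0b00100010)
  SHR R2, 1  → R2 = 34 >> 1 = 17
Final: R2 = 17

17


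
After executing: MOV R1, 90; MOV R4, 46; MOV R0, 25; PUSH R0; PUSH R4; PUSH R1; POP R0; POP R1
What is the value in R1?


Stack trace (top is rightmost):
  MOV R1, 90  → R1 = 90
  MOV R4, 46  → R4 = 46
  MOV R0, 25  → R0 = 25
  PUSH R0  → stack: [25]
  PUSH R4  → stack: [25, 46]
  PUSH R1  → stack: [25, 46, 90]
  POP R0  → R0 = 90, stack: [25, 46]
  POP R1  → R1 = 46, stack: [25]
Final: R1 = 46

46


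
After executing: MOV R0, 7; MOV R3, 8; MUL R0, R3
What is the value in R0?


Register state trace:
  MOV R0, 7  → R0 = 7
  MOV R3, 8  → R3 = 8
  MUL R0, R3  → R0 = 7 * 8 = 56
Final: R0 = 56

56


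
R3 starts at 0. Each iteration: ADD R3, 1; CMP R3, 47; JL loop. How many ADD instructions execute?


Loop trace (R3 starts at 0, target 47, step 1):
  ADD #1: R3 = 0 + 1 = 1  → 1 < 47, loop
  ADD #2: R3 = 1 + 1 = 2  → 2 < 47, loop
  ADD #3: R3 = 2 + 1 = 3  → 3 < 47, loop
  ADD #4: R3 = 3 + 1 = 4  → 4 < 47, loop
  ADD #5: R3 = 4 + 1 = 5  → 5 < 47, loop
  ADD #6: R3 = 5 + 1 = 6  → 6 < 47, loop
  ADD #7: R3 = 6 + 1 = 7  → 7 < 47, loop
  ADD #8: R3 = 7 + 1 = 8  → 8 < 47, loop
  ADD #9: R3 = 8 + 1 = 9  → 9 < 47, loop
  ADD #10: R3 = 9 + 1 = 10  → 10 < 47, loop
  ADD #11: R3 = 10 + 1 = 11  → 11 < 47, loop
  ADD #12: R3 = 11 + 1 = 12  → 12 < 47, loop
  ADD #13: R3 = 12 + 1 = 13  → 13 < 47, loop
  ADD #14: R3 = 13 + 1 = 14  → 14 < 47, loop
  ADD #15: R3 = 14 + 1 = 15  → 15 < 47, loop
  ADD #16: R3 = 15 + 1 = 16  → 16 < 47, loop
  ADD #17: R3 = 16 + 1 = 17  → 17 < 47, loop
  ADD #18: R3 = 17 + 1 = 18  → 18 < 47, loop
  ADD #19: R3 = 18 + 1 = 19  → 19 < 47, loop
  ADD #20: R3 = 19 + 1 = 20  → 20 < 47, loop
  ADD #21: R3 = 20 + 1 = 21  → 21 < 47, loop
  ADD #22: R3 = 21 + 1 = 22  → 22 < 47, loop
  ADD #23: R3 = 22 + 1 = 23  → 23 < 47, loop
  ADD #24: R3 = 23 + 1 = 24  → 24 < 47, loop
  ADD #25: R3 = 24 + 1 = 25  → 25 < 47, loop
  ADD #26: R3 = 25 + 1 = 26  → 26 < 47, loop
  ADD #27: R3 = 26 + 1 = 27  → 27 < 47, loop
  ADD #28: R3 = 27 + 1 = 28  → 28 < 47, loop
  ADD #29: R3 = 28 + 1 = 29  → 29 < 47, loop
  ADD #30: R3 = 29 + 1 = 30  → 30 < 47, loop
  ADD #31: R3 = 30 + 1 = 31  → 31 < 47, loop
  ADD #32: R3 = 31 + 1 = 32  → 32 < 47, loop
  ADD #33: R3 = 32 + 1 = 33  → 33 < 47, loop
  ADD #34: R3 = 33 + 1 = 34  → 34 < 47, loop
  ADD #35: R3 = 34 + 1 = 35  → 35 < 47, loop
  ADD #36: R3 = 35 + 1 = 36  → 36 < 47, loop
  ADD #37: R3 = 36 + 1 = 37  → 37 < 47, loop
  ADD #38: R3 = 37 + 1 = 38  → 38 < 47, loop
  ADD #39: R3 = 38 + 1 = 39  → 39 < 47, loop
  ADD #40: R3 = 39 + 1 = 40  → 40 < 47, loop
  ADD #41: R3 = 40 + 1 = 41  → 41 < 47, loop
  ADD #42: R3 = 41 + 1 = 42  → 42 < 47, loop
  ADD #43: R3 = 42 + 1 = 43  → 43 < 47, loop
  ADD #44: R3 = 43 + 1 = 44  → 44 < 47, loop
  ADD #45: R3 = 44 + 1 = 45  → 45 < 47, loop
  ADD #46: R3 = 45 + 1 = 46  → 46 < 47, loop
  ADD #47: R3 = 46 + 1 = 47  → 47 >= 47, exit
Total ADD instructions: 47

47


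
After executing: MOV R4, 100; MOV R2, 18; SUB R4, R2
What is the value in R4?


Register state trace:
  MOV R4, 100  → R4 = 100
  MOV R2, 18  → R2 = 18
  SUB R4, R2  → R4 = 100 - 18 = 82
Final: R4 = 82

82


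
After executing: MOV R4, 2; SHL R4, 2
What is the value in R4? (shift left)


Register state trace:
  MOV R4, 2  → R4 = 2
  SHL R4, 2  → R4 = 2 << 2 = 2 * 2^2 = 8
Final: R4 = 8

8


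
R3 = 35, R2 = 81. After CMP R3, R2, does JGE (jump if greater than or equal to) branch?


Trace:
  R3 = 35, R2 = 81
  CMP R3, R2  → compares 35 vs 81
  JGE checks: is 35 greater than or equal to 81?
  35 < 81, so condition is false
Branch taken: No

No


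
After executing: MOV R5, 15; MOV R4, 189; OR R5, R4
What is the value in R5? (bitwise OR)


Register state trace:
  MOV R5, 15  → R5 = 15 (0b00001111)
  MOV R4, 189  → R4 = 189 (0b10111101)
  OR R5, R4   → R5 = 15 OR 189 = 191 (0b10111111)
Final: R5 = 191

191


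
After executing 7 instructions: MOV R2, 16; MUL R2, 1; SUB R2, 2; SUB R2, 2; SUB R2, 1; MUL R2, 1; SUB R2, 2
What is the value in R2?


Register state trace:
  MOV R2, 16  → R2 = 16
  MUL R2, 1  → R2 = 16 * 1 = 16
  SUB R2, 2  → R2 = 16 - 2 = 14
  SUB R2, 2  → R2 = 14 - 2 = 12
  SUB R2, 1  → R2 = 12 - 1 = 11
  MUL R2, 1  → R2 = 11 * 1 = 11
  SUB R2, 2  → R2 = 11 - 2 = 9
Final: R2 = 9

9


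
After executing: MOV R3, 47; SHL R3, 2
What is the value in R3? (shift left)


Register state trace:
  MOV R3, 47  → R3 = 47
  SHL R3, 2  → R3 = 47 << 2 = 47 * 2^2 = 188
Final: R3 = 188

188


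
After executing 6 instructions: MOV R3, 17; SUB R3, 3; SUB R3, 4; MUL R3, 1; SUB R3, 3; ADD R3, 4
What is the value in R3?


Register state trace:
  MOV R3, 17  → R3 = 17
  SUB R3, 3  → R3 = 17 - 3 = 14
  SUB R3, 4  → R3 = 14 - 4 = 10
  MUL R3, 1  → R3 = 10 * 1 = 10
  SUB R3, 3  → R3 = 10 - 3 = 7
  ADD R3, 4  → R3 = 7 + 4 = 11
Final: R3 = 11

11


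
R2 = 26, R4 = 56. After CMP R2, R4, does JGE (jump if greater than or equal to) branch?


Trace:
  R2 = 26, R4 = 56
  CMP R2, R4  → compares 26 vs 56
  JGE checks: is 26 greater than or equal to 56?
  26 < 56, so condition is false
Branch taken: No

No


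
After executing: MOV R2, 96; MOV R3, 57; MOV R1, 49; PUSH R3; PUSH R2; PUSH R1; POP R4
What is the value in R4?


Stack trace (top is rightmost):
  MOV R2, 96  → R2 = 96
  MOV R3, 57  → R3 = 57
  MOV R1, 49  → R1 = 49
  PUSH R3  → stack: [57]
  PUSH R2  → stack: [57, 96]
  PUSH R1  → stack: [57, 96, 49]
  POP R4  → R4 = 49, stack: [57, 96]
Final: R4 = 49

49


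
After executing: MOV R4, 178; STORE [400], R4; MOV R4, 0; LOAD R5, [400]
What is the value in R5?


Register and memory trace:
  MOV R4, 178  → R4 = 178
  STORE [400], R4  → mem[400] = 178
  MOV R4, 0  → R4 = 0
  LOAD R5, [400]  → R5 = mem[400] = 178
Final: R5 = 178

178


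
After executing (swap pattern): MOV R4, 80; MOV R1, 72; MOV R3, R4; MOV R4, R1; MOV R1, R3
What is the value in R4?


Register state trace (swap pattern):
  MOV R4, 80  → R4 = 80
  MOV R1, 72  → R1 = 72
  MOV R3, R4  → R3 = 80  (save R4)
  MOV R4, R1  → R4 = 72  (R4 gets R1's value)
  MOV R1, R3  → R1 = 80  (R1 gets saved value)
Final: R4 = 72

72


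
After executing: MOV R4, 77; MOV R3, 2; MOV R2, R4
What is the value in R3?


Register state trace:
  MOV R4, 77  → R4 = 77
  MOV R3, 2  → R3 = 2
  MOV R2, R4  → R2 = 77
Final: R3 = 2

2


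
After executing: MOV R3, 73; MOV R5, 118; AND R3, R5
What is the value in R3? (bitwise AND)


Register state trace:
  MOV R3, 73  → R3 = 73 (0b01001001)
  MOV R5, 118  → R5 = 118 (0b01110110)
  AND R3, R5  → R3 = 73 AND 118 = 64 (0b01000000)
Final: R3 = 64

64


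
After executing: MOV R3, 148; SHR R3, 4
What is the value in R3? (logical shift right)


Register state trace:
  MOV R3, 148  → R3 = 148
  SHR R3, 4  → R3 = 148 >> 4 = 148 // 2^4 = 9
Final: R3 = 9

9


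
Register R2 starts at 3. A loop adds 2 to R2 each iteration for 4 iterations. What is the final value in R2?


Starting value: R2 = 3
  Iter 1: R2 = 3 + 2 = 5
  Iter 2: R2 = 5 + 2 = 7
  Iter 3: R2 = 7 + 2 = 9
  Iter 4: R2 = 9 + 2 = 11
Final: R2 = 11

11


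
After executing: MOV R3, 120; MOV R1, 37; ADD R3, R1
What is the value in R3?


Register state trace:
  MOV R3, 120  → R3 = 120
  MOV R1, 37  → R1 = 37
  ADD R3, R1  → R3 = 120 + 37 = 157
Final: R3 = 157

157


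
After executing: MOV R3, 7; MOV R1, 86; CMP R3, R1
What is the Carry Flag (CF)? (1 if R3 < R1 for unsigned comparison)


Register state trace:
  MOV R3, 7  → R3 = 7
  MOV R1, 86  → R1 = 86
  CMP R3, R1  → unsigned 7 - 86: borrow occurs
  7 < 86, so CF = 1
CF = 1

1


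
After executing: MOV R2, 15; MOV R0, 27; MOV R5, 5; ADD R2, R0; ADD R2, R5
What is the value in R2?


Register state trace:
  MOV R2, 15  → R2 = 15
  MOV R0, 27  → R0 = 27
  MOV R5, 5  → R5 = 5
  ADD R2, R0  → R2 = 15 + 27 = 42
  ADD R2, R5  → R2 = 42 + 5 = 47
Final: R2 = 47

47


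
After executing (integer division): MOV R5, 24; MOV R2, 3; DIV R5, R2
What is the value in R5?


Register state trace:
  MOV R5, 24  → R5 = 24
  MOV R2, 3  → R2 = 3
  DIV R5, R2  → R5 = 24 // 3 = 8
Final: R5 = 8

8


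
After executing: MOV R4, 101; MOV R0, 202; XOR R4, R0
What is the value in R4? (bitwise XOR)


Register state trace:
  MOV R4, 101  → R4 = 101 (0b01100101)
  MOV R0, 202  → R0 = 202 (0b11001010)
  XOR R4, R0  → R4 = 101 XOR 202 = 175 (0b10101111)
Final: R4 = 175

175


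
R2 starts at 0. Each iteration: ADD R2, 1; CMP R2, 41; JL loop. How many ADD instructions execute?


Loop trace (R2 starts at 0, target 41, step 1):
  ADD #1: R2 = 0 + 1 = 1  → 1 < 41, loop
  ADD #2: R2 = 1 + 1 = 2  → 2 < 41, loop
  ADD #3: R2 = 2 + 1 = 3  → 3 < 41, loop
  ADD #4: R2 = 3 + 1 = 4  → 4 < 41, loop
  ADD #5: R2 = 4 + 1 = 5  → 5 < 41, loop
  ADD #6: R2 = 5 + 1 = 6  → 6 < 41, loop
  ADD #7: R2 = 6 + 1 = 7  → 7 < 41, loop
  ADD #8: R2 = 7 + 1 = 8  → 8 < 41, loop
  ADD #9: R2 = 8 + 1 = 9  → 9 < 41, loop
  ADD #10: R2 = 9 + 1 = 10  → 10 < 41, loop
  ADD #11: R2 = 10 + 1 = 11  → 11 < 41, loop
  ADD #12: R2 = 11 + 1 = 12  → 12 < 41, loop
  ADD #13: R2 = 12 + 1 = 13  → 13 < 41, loop
  ADD #14: R2 = 13 + 1 = 14  → 14 < 41, loop
  ADD #15: R2 = 14 + 1 = 15  → 15 < 41, loop
  ADD #16: R2 = 15 + 1 = 16  → 16 < 41, loop
  ADD #17: R2 = 16 + 1 = 17  → 17 < 41, loop
  ADD #18: R2 = 17 + 1 = 18  → 18 < 41, loop
  ADD #19: R2 = 18 + 1 = 19  → 19 < 41, loop
  ADD #20: R2 = 19 + 1 = 20  → 20 < 41, loop
  ADD #21: R2 = 20 + 1 = 21  → 21 < 41, loop
  ADD #22: R2 = 21 + 1 = 22  → 22 < 41, loop
  ADD #23: R2 = 22 + 1 = 23  → 23 < 41, loop
  ADD #24: R2 = 23 + 1 = 24  → 24 < 41, loop
  ADD #25: R2 = 24 + 1 = 25  → 25 < 41, loop
  ADD #26: R2 = 25 + 1 = 26  → 26 < 41, loop
  ADD #27: R2 = 26 + 1 = 27  → 27 < 41, loop
  ADD #28: R2 = 27 + 1 = 28  → 28 < 41, loop
  ADD #29: R2 = 28 + 1 = 29  → 29 < 41, loop
  ADD #30: R2 = 29 + 1 = 30  → 30 < 41, loop
  ADD #31: R2 = 30 + 1 = 31  → 31 < 41, loop
  ADD #32: R2 = 31 + 1 = 32  → 32 < 41, loop
  ADD #33: R2 = 32 + 1 = 33  → 33 < 41, loop
  ADD #34: R2 = 33 + 1 = 34  → 34 < 41, loop
  ADD #35: R2 = 34 + 1 = 35  → 35 < 41, loop
  ADD #36: R2 = 35 + 1 = 36  → 36 < 41, loop
  ADD #37: R2 = 36 + 1 = 37  → 37 < 41, loop
  ADD #38: R2 = 37 + 1 = 38  → 38 < 41, loop
  ADD #39: R2 = 38 + 1 = 39  → 39 < 41, loop
  ADD #40: R2 = 39 + 1 = 40  → 40 < 41, loop
  ADD #41: R2 = 40 + 1 = 41  → 41 >= 41, exit
Total ADD instructions: 41

41


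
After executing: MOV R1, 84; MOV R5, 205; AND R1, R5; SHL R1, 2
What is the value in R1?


Register state trace:
  MOV R1, 84  → R1 = 84 (0b01010100)
  MOV R5, 205  → R5 = 205 (0b11001101)
  AND R1, R5  → R1 = 84 AND 205 = 68 (0b01000100)
  SHL R1, 2  → R1 = 68 << 2 = 272
Final: R1 = 272

272


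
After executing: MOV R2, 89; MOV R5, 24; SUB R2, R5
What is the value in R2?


Register state trace:
  MOV R2, 89  → R2 = 89
  MOV R5, 24  → R5 = 24
  SUB R2, R5  → R2 = 89 - 24 = 65
Final: R2 = 65

65


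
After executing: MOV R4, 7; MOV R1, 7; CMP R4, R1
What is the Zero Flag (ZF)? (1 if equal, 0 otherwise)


Register state trace:
  MOV R4, 7  → R4 = 7
  MOV R1, 7  → R1 = 7
  CMP R4, R1  → computes 7 - 7 = 0
  Result is zero, so values are equal
ZF = 1

1


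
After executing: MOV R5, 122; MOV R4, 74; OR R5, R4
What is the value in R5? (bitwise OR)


Register state trace:
  MOV R5, 122  → R5 = 122 (0b01111010)
  MOV R4, 74  → R4 = 74 (0b01001010)
  OR R5, R4   → R5 = 122 OR 74 = 122 (0b01111010)
Final: R5 = 122

122


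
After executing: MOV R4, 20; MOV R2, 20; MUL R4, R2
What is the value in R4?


Register state trace:
  MOV R4, 20  → R4 = 20
  MOV R2, 20  → R2 = 20
  MUL R4, R2  → R4 = 20 * 20 = 400
Final: R4 = 400

400


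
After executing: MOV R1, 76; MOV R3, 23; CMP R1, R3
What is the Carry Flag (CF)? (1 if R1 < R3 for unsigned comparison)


Register state trace:
  MOV R1, 76  → R1 = 76
  MOV R3, 23  → R3 = 23
  CMP R1, R3  → unsigned 76 - 23: no borrow
  76 >= 23, so CF = 0
CF = 0

0


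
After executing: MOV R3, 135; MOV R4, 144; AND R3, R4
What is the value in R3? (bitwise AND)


Register state trace:
  MOV R3, 135  → R3 = 135 (0b10000111)
  MOV R4, 144  → R4 = 144 (0b10010000)
  AND R3, R4  → R3 = 135 AND 144 = 128 (0b10000000)
Final: R3 = 128

128


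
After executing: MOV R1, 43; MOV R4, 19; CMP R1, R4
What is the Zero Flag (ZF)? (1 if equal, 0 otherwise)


Register state trace:
  MOV R1, 43  → R1 = 43
  MOV R4, 19  → R4 = 19
  CMP R1, R4  → computes 43 - 19 = 24
  Result is nonzero, so values are not equal
ZF = 0

0


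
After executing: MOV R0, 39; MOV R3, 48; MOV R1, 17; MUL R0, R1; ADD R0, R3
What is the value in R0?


Register state trace:
  MOV R0, 39  → R0 = 39
  MOV R3, 48  → R3 = 48
  MOV R1, 17  → R1 = 17
  MUL R0, R1  → R0 = 39 * 17 = 663
  ADD R0, R3  → R0 = 663 + 48 = 711
Final: R0 = 711

711


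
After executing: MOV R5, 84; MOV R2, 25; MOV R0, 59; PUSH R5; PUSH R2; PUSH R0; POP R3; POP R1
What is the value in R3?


Stack trace (top is rightmost):
  MOV R5, 84  → R5 = 84
  MOV R2, 25  → R2 = 25
  MOV R0, 59  → R0 = 59
  PUSH R5  → stack: [84]
  PUSH R2  → stack: [84, 25]
  PUSH R0  → stack: [84, 25, 59]
  POP R3  → R3 = 59, stack: [84, 25]
  POP R1  → R1 = 25, stack: [84]
Final: R3 = 59

59


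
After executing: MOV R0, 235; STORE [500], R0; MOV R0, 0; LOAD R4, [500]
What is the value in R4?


Register and memory trace:
  MOV R0, 235  → R0 = 235
  STORE [500], R0  → mem[500] = 235
  MOV R0, 0  → R0 = 0
  LOAD R4, [500]  → R4 = mem[500] = 235
Final: R4 = 235

235


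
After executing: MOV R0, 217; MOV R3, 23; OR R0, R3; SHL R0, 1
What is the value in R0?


Register state trace:
  MOV R0, 217  → R0 = 217 (0b11011001)
  MOV R3, 23  → R3 = 23 (0b00010111)
  OR R0, R3  → R0 = 217 OR 23 = 223 (0b11011111)
  SHL R0, 1  → R0 = 223 << 1 = 446
Final: R0 = 446

446


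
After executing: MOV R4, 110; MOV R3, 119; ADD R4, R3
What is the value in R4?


Register state trace:
  MOV R4, 110  → R4 = 110
  MOV R3, 119  → R3 = 119
  ADD R4, R3  → R4 = 110 + 119 = 229
Final: R4 = 229

229


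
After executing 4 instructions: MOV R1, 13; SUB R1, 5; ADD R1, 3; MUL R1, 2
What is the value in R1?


Register state trace:
  MOV R1, 13  → R1 = 13
  SUB R1, 5  → R1 = 13 - 5 = 8
  ADD R1, 3  → R1 = 8 + 3 = 11
  MUL R1, 2  → R1 = 11 * 2 = 22
Final: R1 = 22

22


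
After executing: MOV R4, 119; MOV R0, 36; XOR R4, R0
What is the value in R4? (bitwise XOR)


Register state trace:
  MOV R4, 119  → R4 = 119 (0b01110111)
  MOV R0, 36  → R0 = 36 (0b00100100)
  XOR R4, R0  → R4 = 119 XOR 36 = 83 (0b01010011)
Final: R4 = 83

83


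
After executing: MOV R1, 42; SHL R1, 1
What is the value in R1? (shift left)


Register state trace:
  MOV R1, 42  → R1 = 42
  SHL R1, 1  → R1 = 42 << 1 = 42 * 2^1 = 84
Final: R1 = 84

84


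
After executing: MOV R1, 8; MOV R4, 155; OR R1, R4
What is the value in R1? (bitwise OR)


Register state trace:
  MOV R1, 8  → R1 = 8 (0b00001000)
  MOV R4, 155  → R4 = 155 (0b10011011)
  OR R1, R4   → R1 = 8 OR 155 = 155 (0b10011011)
Final: R1 = 155

155


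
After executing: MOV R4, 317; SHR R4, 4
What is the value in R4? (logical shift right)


Register state trace:
  MOV R4, 317  → R4 = 317
  SHR R4, 4  → R4 = 317 >> 4 = 317 // 2^4 = 19
Final: R4 = 19

19


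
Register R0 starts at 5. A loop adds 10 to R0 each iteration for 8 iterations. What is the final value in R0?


Starting value: R0 = 5
  Iter 1: R0 = 5 + 10 = 15
  Iter 2: R0 = 15 + 10 = 25
  Iter 3: R0 = 25 + 10 = 35
  Iter 4: R0 = 35 + 10 = 45
  Iter 5: R0 = 45 + 10 = 55
  Iter 6: R0 = 55 + 10 = 65
  Iter 7: R0 = 65 + 10 = 75
  Iter 8: R0 = 75 + 10 = 85
Final: R0 = 85

85


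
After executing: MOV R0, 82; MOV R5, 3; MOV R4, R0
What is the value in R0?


Register state trace:
  MOV R0, 82  → R0 = 82
  MOV R5, 3  → R5 = 3
  MOV R4, R0  → R4 = 82
Final: R0 = 82

82


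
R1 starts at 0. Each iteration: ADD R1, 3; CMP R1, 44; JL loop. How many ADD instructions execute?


Loop trace (R1 starts at 0, target 44, step 3):
  ADD #1: R1 = 0 + 3 = 3  → 3 < 44, loop
  ADD #2: R1 = 3 + 3 = 6  → 6 < 44, loop
  ADD #3: R1 = 6 + 3 = 9  → 9 < 44, loop
  ADD #4: R1 = 9 + 3 = 12  → 12 < 44, loop
  ADD #5: R1 = 12 + 3 = 15  → 15 < 44, loop
  ADD #6: R1 = 15 + 3 = 18  → 18 < 44, loop
  ADD #7: R1 = 18 + 3 = 21  → 21 < 44, loop
  ADD #8: R1 = 21 + 3 = 24  → 24 < 44, loop
  ADD #9: R1 = 24 + 3 = 27  → 27 < 44, loop
  ADD #10: R1 = 27 + 3 = 30  → 30 < 44, loop
  ADD #11: R1 = 30 + 3 = 33  → 33 < 44, loop
  ADD #12: R1 = 33 + 3 = 36  → 36 < 44, loop
  ADD #13: R1 = 36 + 3 = 39  → 39 < 44, loop
  ADD #14: R1 = 39 + 3 = 42  → 42 < 44, loop
  ADD #15: R1 = 42 + 3 = 45  → 45 >= 44, exit
Total ADD instructions: 15

15


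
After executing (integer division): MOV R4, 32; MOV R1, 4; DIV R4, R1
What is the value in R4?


Register state trace:
  MOV R4, 32  → R4 = 32
  MOV R1, 4  → R1 = 4
  DIV R4, R1  → R4 = 32 // 4 = 8
Final: R4 = 8

8


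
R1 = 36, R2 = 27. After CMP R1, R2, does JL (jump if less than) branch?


Trace:
  R1 = 36, R2 = 27
  CMP R1, R2  → compares 36 vs 27
  JL checks: is 36 less than 27?
  36 > 27, so condition is false
Branch taken: No

No


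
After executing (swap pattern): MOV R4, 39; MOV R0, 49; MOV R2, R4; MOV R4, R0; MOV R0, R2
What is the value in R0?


Register state trace (swap pattern):
  MOV R4, 39  → R4 = 39
  MOV R0, 49  → R0 = 49
  MOV R2, R4  → R2 = 39  (save R4)
  MOV R4, R0  → R4 = 49  (R4 gets R0's value)
  MOV R0, R2  → R0 = 39  (R0 gets saved value)
Final: R0 = 39

39


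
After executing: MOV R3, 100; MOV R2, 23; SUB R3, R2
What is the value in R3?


Register state trace:
  MOV R3, 100  → R3 = 100
  MOV R2, 23  → R2 = 23
  SUB R3, R2  → R3 = 100 - 23 = 77
Final: R3 = 77

77


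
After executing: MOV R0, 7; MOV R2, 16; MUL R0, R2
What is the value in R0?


Register state trace:
  MOV R0, 7  → R0 = 7
  MOV R2, 16  → R2 = 16
  MUL R0, R2  → R0 = 7 * 16 = 112
Final: R0 = 112

112


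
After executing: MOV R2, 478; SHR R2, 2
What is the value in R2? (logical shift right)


Register state trace:
  MOV R2, 478  → R2 = 478
  SHR R2, 2  → R2 = 478 >> 2 = 478 // 2^2 = 119
Final: R2 = 119

119


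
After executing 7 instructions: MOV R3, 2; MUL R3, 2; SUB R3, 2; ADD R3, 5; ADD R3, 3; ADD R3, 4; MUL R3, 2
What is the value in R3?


Register state trace:
  MOV R3, 2  → R3 = 2
  MUL R3, 2  → R3 = 2 * 2 = 4
  SUB R3, 2  → R3 = 4 - 2 = 2
  ADD R3, 5  → R3 = 2 + 5 = 7
  ADD R3, 3  → R3 = 7 + 3 = 10
  ADD R3, 4  → R3 = 10 + 4 = 14
  MUL R3, 2  → R3 = 14 * 2 = 28
Final: R3 = 28

28


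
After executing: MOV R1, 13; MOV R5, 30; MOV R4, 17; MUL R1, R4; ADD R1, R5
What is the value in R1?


Register state trace:
  MOV R1, 13  → R1 = 13
  MOV R5, 30  → R5 = 30
  MOV R4, 17  → R4 = 17
  MUL R1, R4  → R1 = 13 * 17 = 221
  ADD R1, R5  → R1 = 221 + 30 = 251
Final: R1 = 251

251


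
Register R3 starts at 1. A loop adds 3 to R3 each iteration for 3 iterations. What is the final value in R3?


Starting value: R3 = 1
  Iter 1: R3 = 1 + 3 = 4
  Iter 2: R3 = 4 + 3 = 7
  Iter 3: R3 = 7 + 3 = 10
Final: R3 = 10

10


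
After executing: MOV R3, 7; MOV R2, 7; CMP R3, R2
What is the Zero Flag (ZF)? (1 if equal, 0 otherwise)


Register state trace:
  MOV R3, 7  → R3 = 7
  MOV R2, 7  → R2 = 7
  CMP R3, R2  → computes 7 - 7 = 0
  Result is zero, so values are equal
ZF = 1

1


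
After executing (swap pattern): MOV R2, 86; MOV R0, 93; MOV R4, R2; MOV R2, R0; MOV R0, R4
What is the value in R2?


Register state trace (swap pattern):
  MOV R2, 86  → R2 = 86
  MOV R0, 93  → R0 = 93
  MOV R4, R2  → R4 = 86  (save R2)
  MOV R2, R0  → R2 = 93  (R2 gets R0's value)
  MOV R0, R4  → R0 = 86  (R0 gets saved value)
Final: R2 = 93

93


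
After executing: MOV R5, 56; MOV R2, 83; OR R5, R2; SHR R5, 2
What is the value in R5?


Register state trace:
  MOV R5, 56  → R5 = 56 (0b00111000)
  MOV R2, 83  → R2 = 83 (0b01010011)
  OR R5, R2  → R5 = 56 OR 83 = 123 (0b01111011)
  SHR R5, 2  → R5 = 123 >> 2 = 30
Final: R5 = 30

30


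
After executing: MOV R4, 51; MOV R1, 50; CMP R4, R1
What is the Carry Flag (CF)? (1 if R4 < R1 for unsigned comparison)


Register state trace:
  MOV R4, 51  → R4 = 51
  MOV R1, 50  → R1 = 50
  CMP R4, R1  → unsigned 51 - 50: no borrow
  51 >= 50, so CF = 0
CF = 0

0


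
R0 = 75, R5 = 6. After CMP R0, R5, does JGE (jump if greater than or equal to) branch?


Trace:
  R0 = 75, R5 = 6
  CMP R0, R5  → compares 75 vs 6
  JGE checks: is 75 greater than or equal to 6?
  75 > 6, so condition is true
Branch taken: Yes

Yes


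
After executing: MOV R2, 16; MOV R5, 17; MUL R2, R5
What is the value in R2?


Register state trace:
  MOV R2, 16  → R2 = 16
  MOV R5, 17  → R5 = 17
  MUL R2, R5  → R2 = 16 * 17 = 272
Final: R2 = 272

272


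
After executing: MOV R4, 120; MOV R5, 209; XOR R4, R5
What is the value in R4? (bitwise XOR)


Register state trace:
  MOV R4, 120  → R4 = 120 (0b01111000)
  MOV R5, 209  → R5 = 209 (0b11010001)
  XOR R4, R5  → R4 = 120 XOR 209 = 169 (0b10101001)
Final: R4 = 169

169


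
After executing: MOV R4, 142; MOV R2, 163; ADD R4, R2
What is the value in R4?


Register state trace:
  MOV R4, 142  → R4 = 142
  MOV R2, 163  → R2 = 163
  ADD R4, R2  → R4 = 142 + 163 = 305
Final: R4 = 305

305


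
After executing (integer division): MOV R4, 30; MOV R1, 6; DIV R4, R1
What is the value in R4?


Register state trace:
  MOV R4, 30  → R4 = 30
  MOV R1, 6  → R1 = 6
  DIV R4, R1  → R4 = 30 // 6 = 5
Final: R4 = 5

5


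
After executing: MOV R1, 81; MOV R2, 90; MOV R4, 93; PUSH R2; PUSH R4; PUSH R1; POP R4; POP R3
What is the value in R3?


Stack trace (top is rightmost):
  MOV R1, 81  → R1 = 81
  MOV R2, 90  → R2 = 90
  MOV R4, 93  → R4 = 93
  PUSH R2  → stack: [90]
  PUSH R4  → stack: [90, 93]
  PUSH R1  → stack: [90, 93, 81]
  POP R4  → R4 = 81, stack: [90, 93]
  POP R3  → R3 = 93, stack: [90]
Final: R3 = 93

93


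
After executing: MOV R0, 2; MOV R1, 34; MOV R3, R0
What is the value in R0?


Register state trace:
  MOV R0, 2  → R0 = 2
  MOV R1, 34  → R1 = 34
  MOV R3, R0  → R3 = 2
Final: R0 = 2

2


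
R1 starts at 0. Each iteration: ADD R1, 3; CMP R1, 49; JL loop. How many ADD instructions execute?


Loop trace (R1 starts at 0, target 49, step 3):
  ADD #1: R1 = 0 + 3 = 3  → 3 < 49, loop
  ADD #2: R1 = 3 + 3 = 6  → 6 < 49, loop
  ADD #3: R1 = 6 + 3 = 9  → 9 < 49, loop
  ADD #4: R1 = 9 + 3 = 12  → 12 < 49, loop
  ADD #5: R1 = 12 + 3 = 15  → 15 < 49, loop
  ADD #6: R1 = 15 + 3 = 18  → 18 < 49, loop
  ADD #7: R1 = 18 + 3 = 21  → 21 < 49, loop
  ADD #8: R1 = 21 + 3 = 24  → 24 < 49, loop
  ADD #9: R1 = 24 + 3 = 27  → 27 < 49, loop
  ADD #10: R1 = 27 + 3 = 30  → 30 < 49, loop
  ADD #11: R1 = 30 + 3 = 33  → 33 < 49, loop
  ADD #12: R1 = 33 + 3 = 36  → 36 < 49, loop
  ADD #13: R1 = 36 + 3 = 39  → 39 < 49, loop
  ADD #14: R1 = 39 + 3 = 42  → 42 < 49, loop
  ADD #15: R1 = 42 + 3 = 45  → 45 < 49, loop
  ADD #16: R1 = 45 + 3 = 48  → 48 < 49, loop
  ADD #17: R1 = 48 + 3 = 51  → 51 >= 49, exit
Total ADD instructions: 17

17


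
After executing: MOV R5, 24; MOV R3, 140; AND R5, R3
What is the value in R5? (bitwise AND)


Register state trace:
  MOV R5, 24  → R5 = 24 (0b00011000)
  MOV R3, 140  → R3 = 140 (0b10001100)
  AND R5, R3  → R5 = 24 AND 140 = 8 (0b00001000)
Final: R5 = 8

8


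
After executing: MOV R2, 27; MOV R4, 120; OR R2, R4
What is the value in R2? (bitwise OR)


Register state trace:
  MOV R2, 27  → R2 = 27 (0b00011011)
  MOV R4, 120  → R4 = 120 (0b01111000)
  OR R2, R4   → R2 = 27 OR 120 = 123 (0b01111011)
Final: R2 = 123

123


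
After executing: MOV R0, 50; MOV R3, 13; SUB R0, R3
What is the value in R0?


Register state trace:
  MOV R0, 50  → R0 = 50
  MOV R3, 13  → R3 = 13
  SUB R0, R3  → R0 = 50 - 13 = 37
Final: R0 = 37

37


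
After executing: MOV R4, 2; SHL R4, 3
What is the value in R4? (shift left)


Register state trace:
  MOV R4, 2  → R4 = 2
  SHL R4, 3  → R4 = 2 << 3 = 2 * 2^3 = 16
Final: R4 = 16

16


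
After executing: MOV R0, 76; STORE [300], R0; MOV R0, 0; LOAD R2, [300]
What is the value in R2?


Register and memory trace:
  MOV R0, 76  → R0 = 76
  STORE [300], R0  → mem[300] = 76
  MOV R0, 0  → R0 = 0
  LOAD R2, [300]  → R2 = mem[300] = 76
Final: R2 = 76

76
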